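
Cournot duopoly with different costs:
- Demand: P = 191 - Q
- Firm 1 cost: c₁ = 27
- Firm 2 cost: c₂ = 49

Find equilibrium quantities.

q₁* = 62.0, q₂* = 40.0

Work:
Reaction: q₁ = (191 - 27 - q₂)/2
Reaction: q₂ = (191 - 49 - q₁)/2
Solve simultaneously:
q₁* = (191 - 2×27 + 49)/3 = 62.0
q₂* = (191 - 2×49 + 27)/3 = 40.0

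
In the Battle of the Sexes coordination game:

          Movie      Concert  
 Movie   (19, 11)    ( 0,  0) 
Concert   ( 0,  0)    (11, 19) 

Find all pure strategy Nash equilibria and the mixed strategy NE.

Pure NE: (Movie, Movie) and (Concert, Concert); Mixed NE: p = 0.6333, q = 0.3667

Work:
Check pure NE:
(Movie, Movie): (19, 11) - no unilateral deviation beneficial
(Concert, Concert): (11, 19) - no unilateral deviation beneficial
Mixed NE: P1 plays Movie with p = 0.6333, P2 plays Movie with q = 0.3667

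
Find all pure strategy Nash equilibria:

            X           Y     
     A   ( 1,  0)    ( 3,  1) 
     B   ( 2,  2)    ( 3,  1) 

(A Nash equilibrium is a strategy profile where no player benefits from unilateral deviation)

Nash equilibrium: (A, Y), (B, X)

Work:
Best responses:
  P1 vs X: payoffs [1, 2] → best response B (payoff 2)
  P1 vs Y: payoffs [3, 3] → best response A/B (payoff 3)
  P2 vs A: payoffs [0, 1] → best response Y (payoff 1)
  P2 vs B: payoffs [2, 1] → best response X (payoff 2)
Mutual best responses: (A,Y), (B,X) → Nash equilibria.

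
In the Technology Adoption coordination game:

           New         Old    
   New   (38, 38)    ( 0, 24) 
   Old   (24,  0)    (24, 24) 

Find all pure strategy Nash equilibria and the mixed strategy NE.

Pure NE: (New, New) and (Old, Old); Mixed NE: p = 0.6316, q = 0.6316

Work:
Check pure NE:
(New, New): (38, 38) - no unilateral deviation beneficial
(Old, Old): (24, 24) - no unilateral deviation beneficial
Mixed NE: P1 plays New with p = 0.6316, P2 plays New with q = 0.6316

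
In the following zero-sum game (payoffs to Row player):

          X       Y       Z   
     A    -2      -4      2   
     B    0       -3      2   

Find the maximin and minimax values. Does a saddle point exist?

Maximin = -3, Minimax = -3, Saddle: True

Work:
Row minimums: [-4, -3] → maximin = -3
Column maximums: [0, -3, 2] → minimax = -3
Saddle point exists! Game value = -3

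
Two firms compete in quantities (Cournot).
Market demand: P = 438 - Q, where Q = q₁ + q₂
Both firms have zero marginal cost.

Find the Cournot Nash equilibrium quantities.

q₁* = q₂* = 146.0; P* = 146.0

Work:
Profit: π_i = P·q_i = (a - q_i - q_j)·q_i
FOC: ∂π_i/∂q_i = a - 2q_i - q_j = 0
Reaction function: q_i = (438 - q_j)/2
Symmetry: q* = 438/3 = 146.0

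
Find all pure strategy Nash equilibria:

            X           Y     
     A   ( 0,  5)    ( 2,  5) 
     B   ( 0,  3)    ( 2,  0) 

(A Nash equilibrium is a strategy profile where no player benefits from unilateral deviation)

Nash equilibrium: (A, X), (A, Y), (B, X)

Work:
Best responses:
  P1 vs X: payoffs [0, 0] → best response A/B (payoff 0)
  P1 vs Y: payoffs [2, 2] → best response A/B (payoff 2)
  P2 vs A: payoffs [5, 5] → best response X/Y (payoff 5)
  P2 vs B: payoffs [3, 0] → best response X (payoff 3)
Mutual best responses: (A,X), (A,Y), (B,X) → Nash equilibria.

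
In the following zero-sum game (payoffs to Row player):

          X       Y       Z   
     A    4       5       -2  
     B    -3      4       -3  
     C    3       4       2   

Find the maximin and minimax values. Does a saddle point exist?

Maximin = 2, Minimax = 2, Saddle: True

Work:
Row minimums: [-2, -3, 2] → maximin = 2
Column maximums: [4, 5, 2] → minimax = 2
Saddle point exists! Game value = 2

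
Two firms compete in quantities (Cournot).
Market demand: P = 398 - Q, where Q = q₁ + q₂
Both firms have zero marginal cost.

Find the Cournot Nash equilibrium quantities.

q₁* = q₂* = 132.67; P* = 132.67

Work:
Profit: π_i = P·q_i = (a - q_i - q_j)·q_i
FOC: ∂π_i/∂q_i = a - 2q_i - q_j = 0
Reaction function: q_i = (398 - q_j)/2
Symmetry: q* = 398/3 = 132.67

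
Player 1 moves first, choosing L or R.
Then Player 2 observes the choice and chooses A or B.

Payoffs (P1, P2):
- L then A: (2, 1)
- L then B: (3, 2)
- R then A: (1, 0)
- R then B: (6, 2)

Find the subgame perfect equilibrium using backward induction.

P1 plays R, P2 plays B after L and B after R; Payoff (6, 2)

Work:
Backward induction:
After L: P2 chooses B → P1 gets 3
After R: P2 chooses B → P1 gets 6
P1 chooses R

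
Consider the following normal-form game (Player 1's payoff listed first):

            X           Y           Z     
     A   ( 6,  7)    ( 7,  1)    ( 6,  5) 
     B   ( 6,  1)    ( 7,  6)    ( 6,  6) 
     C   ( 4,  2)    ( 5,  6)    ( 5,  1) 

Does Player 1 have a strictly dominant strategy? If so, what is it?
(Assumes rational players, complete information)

No strictly dominant strategy exists for Player 1

Work:
A strategy strictly dominates another if it gives a strictly higher payoff against every opponent action. Compare each pair of P1's strategies column-by-column:
  A vs B: [6 vs 6, 7 vs 7, 6 vs 6] → A does not strictly dominate B (column X: 6 ≤ 6)
  A vs C: [6 vs 4, 7 vs 5, 6 vs 5] → A strictly dominates C
  B vs A: [6 vs 6, 7 vs 7, 6 vs 6] → B does not strictly dominate A (column X: 6 ≤ 6)
  B vs C: [6 vs 4, 7 vs 5, 6 vs 5] → B strictly dominates C
  C vs A: [4 vs 6, 5 vs 7, 5 vs 6] → C does not strictly dominate A (column X: 4 ≤ 6)
  C vs B: [4 vs 6, 5 vs 7, 5 vs 6] → C does not strictly dominate B (column X: 4 ≤ 6)
No single strategy strictly dominates all others → no strictly dominant strategy.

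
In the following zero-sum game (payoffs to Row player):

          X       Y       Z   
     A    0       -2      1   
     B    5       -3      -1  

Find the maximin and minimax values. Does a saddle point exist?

Maximin = -2, Minimax = -2, Saddle: True

Work:
Row minimums: [-2, -3] → maximin = -2
Column maximums: [5, -2, 1] → minimax = -2
Saddle point exists! Game value = -2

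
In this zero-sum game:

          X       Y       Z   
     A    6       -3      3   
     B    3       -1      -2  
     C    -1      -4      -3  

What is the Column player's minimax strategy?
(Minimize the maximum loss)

Column should play Y, value = -1

Work:
Column player minimizes Row's maximum payoff:
Column X: max payoff to Row = 6
Column Y: max payoff to Row = -1
Column Z: max payoff to Row = 3
Minimum is -1, achieved by column Y.
Minimax strategy: Y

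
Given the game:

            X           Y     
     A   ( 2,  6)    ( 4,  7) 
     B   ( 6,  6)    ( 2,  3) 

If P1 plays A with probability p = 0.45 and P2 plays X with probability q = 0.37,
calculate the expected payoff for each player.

E[P1] = 3.381, E[P2] = 5.244

Work:
E[P1] = p·q·π₁(A,X) + p·(1-q)·π₁(A,Y) + (1-p)·q·π₁(B,X) + (1-p)·(1-q)·π₁(B,Y)
= 0.45·0.37·2 + 0.45·0.63·4 + 0.55·0.37·6 + 0.55·0.63·2
= 3.381

E[P2] = 5.244 (similar calculation)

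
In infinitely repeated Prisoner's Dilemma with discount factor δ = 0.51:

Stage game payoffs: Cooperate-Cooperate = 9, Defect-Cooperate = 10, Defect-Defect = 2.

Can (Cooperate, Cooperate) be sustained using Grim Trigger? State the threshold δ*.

δ* = 0.125; since δ = 0.51 ≥ 0.125, cooperation can be sustained

Work:
For Grim Trigger:
Cooperate forever: 9/(1-δ)
Defect then punished: 10 + 2·δ/(1-δ)
Need: 9/(1-δ) ≥ 10 + 2·δ/(1-δ)
Solving: δ ≥ (T-R)/(T-P) = (10-9)/(10-2) = 0.125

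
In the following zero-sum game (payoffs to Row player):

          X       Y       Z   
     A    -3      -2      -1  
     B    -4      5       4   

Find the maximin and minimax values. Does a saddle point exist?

Maximin = -3, Minimax = -3, Saddle: True

Work:
Row minimums: [-3, -4] → maximin = -3
Column maximums: [-3, 5, 4] → minimax = -3
Saddle point exists! Game value = -3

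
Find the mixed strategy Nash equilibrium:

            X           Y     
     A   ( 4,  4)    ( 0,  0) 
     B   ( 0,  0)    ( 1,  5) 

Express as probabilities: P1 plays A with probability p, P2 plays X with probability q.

p = 0.5556, q = 0.2

Work:
Find probabilities that make opponent indifferent:
P2 chooses q to make P1 indifferent between A and B
P1 chooses p to make P2 indifferent between X and Y
Mixed NE: P1 plays (A: 0.5556, B: 0.4444), P2 plays (X: 0.2, Y: 0.8)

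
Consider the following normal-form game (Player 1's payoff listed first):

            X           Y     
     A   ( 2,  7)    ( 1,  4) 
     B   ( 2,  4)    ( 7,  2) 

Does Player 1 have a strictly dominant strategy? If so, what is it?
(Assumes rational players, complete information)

No strictly dominant strategy exists for Player 1

Work:
A strategy strictly dominates another if it gives a strictly higher payoff against every opponent action. Compare each pair of P1's strategies column-by-column:
  A vs B: [2 vs 2, 1 vs 7] → A does not strictly dominate B (column X: 2 ≤ 2)
  B vs A: [2 vs 2, 7 vs 1] → B does not strictly dominate A (column X: 2 ≤ 2)
No single strategy strictly dominates all others → no strictly dominant strategy.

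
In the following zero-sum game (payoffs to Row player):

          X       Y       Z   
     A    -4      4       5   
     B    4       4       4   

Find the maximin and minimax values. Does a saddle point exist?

Maximin = 4, Minimax = 4, Saddle: True

Work:
Row minimums: [-4, 4] → maximin = 4
Column maximums: [4, 4, 5] → minimax = 4
Saddle point exists! Game value = 4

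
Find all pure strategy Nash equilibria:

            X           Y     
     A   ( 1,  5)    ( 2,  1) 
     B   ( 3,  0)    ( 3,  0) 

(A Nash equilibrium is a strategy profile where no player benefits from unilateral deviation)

Nash equilibrium: (B, X), (B, Y)

Work:
Best responses:
  P1 vs X: payoffs [1, 3] → best response B (payoff 3)
  P1 vs Y: payoffs [2, 3] → best response B (payoff 3)
  P2 vs A: payoffs [5, 1] → best response X (payoff 5)
  P2 vs B: payoffs [0, 0] → best response X/Y (payoff 0)
Mutual best responses: (B,X), (B,Y) → Nash equilibria.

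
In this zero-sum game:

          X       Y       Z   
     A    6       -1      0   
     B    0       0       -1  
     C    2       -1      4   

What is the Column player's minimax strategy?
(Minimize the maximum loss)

Column should play Y, value = 0

Work:
Column player minimizes Row's maximum payoff:
Column X: max payoff to Row = 6
Column Y: max payoff to Row = 0
Column Z: max payoff to Row = 4
Minimum is 0, achieved by column Y.
Minimax strategy: Y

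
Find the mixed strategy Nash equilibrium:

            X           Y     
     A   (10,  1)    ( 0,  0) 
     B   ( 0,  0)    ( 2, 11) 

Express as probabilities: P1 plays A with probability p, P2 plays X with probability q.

p = 0.9167, q = 0.1667

Work:
Find probabilities that make opponent indifferent:
P2 chooses q to make P1 indifferent between A and B
P1 chooses p to make P2 indifferent between X and Y
Mixed NE: P1 plays (A: 0.9167, B: 0.0833), P2 plays (X: 0.1667, Y: 0.8333)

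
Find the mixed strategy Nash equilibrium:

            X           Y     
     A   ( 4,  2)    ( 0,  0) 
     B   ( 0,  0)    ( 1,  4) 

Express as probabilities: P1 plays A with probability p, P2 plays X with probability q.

p = 0.6667, q = 0.2

Work:
Find probabilities that make opponent indifferent:
P2 chooses q to make P1 indifferent between A and B
P1 chooses p to make P2 indifferent between X and Y
Mixed NE: P1 plays (A: 0.6667, B: 0.3333), P2 plays (X: 0.2, Y: 0.8)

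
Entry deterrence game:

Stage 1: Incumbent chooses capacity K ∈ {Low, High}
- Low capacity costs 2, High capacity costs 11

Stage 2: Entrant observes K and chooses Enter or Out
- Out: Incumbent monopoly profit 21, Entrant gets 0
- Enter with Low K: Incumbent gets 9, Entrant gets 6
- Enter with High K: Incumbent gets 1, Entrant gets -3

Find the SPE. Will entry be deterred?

SPE: (High, Enter|Low, Out|High); Entry deterred. Incumbent net profit = 10

Work:
After Low K: Entrant enters (6 > 0)
After High K: Entrant stays out (-3 < 0)
Incumbent: Low → 9−2=7, High → 21−11=10
Incumbent chooses High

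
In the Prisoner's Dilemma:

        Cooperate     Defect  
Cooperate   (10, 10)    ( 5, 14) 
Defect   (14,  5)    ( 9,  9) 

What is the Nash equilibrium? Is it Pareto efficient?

(Defect, Defect) is NE; not Pareto efficient

Work:
Defect dominates Cooperate for both players:
If P2 cooperates: Defect (14) > Cooperate (10)
If P2 defects: Defect (9) > Cooperate (5)
NE: (Defect, Defect) with payoff (9, 9)
But (Cooperate, Cooperate) = (10, 10) Pareto dominates (9, 9)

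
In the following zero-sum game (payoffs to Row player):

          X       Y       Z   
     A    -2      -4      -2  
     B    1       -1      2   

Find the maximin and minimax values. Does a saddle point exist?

Maximin = -1, Minimax = -1, Saddle: True

Work:
Row minimums: [-4, -1] → maximin = -1
Column maximums: [1, -1, 2] → minimax = -1
Saddle point exists! Game value = -1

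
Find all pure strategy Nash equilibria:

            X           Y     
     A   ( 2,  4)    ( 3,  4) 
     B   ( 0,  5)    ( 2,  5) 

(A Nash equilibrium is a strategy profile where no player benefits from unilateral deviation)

Nash equilibrium: (A, X), (A, Y)

Work:
Best responses:
  P1 vs X: payoffs [2, 0] → best response A (payoff 2)
  P1 vs Y: payoffs [3, 2] → best response A (payoff 3)
  P2 vs A: payoffs [4, 4] → best response X/Y (payoff 4)
  P2 vs B: payoffs [5, 5] → best response X/Y (payoff 5)
Mutual best responses: (A,X), (A,Y) → Nash equilibria.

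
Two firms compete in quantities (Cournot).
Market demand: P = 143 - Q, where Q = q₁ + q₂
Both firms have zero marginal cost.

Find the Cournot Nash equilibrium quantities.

q₁* = q₂* = 47.67; P* = 47.67

Work:
Profit: π_i = P·q_i = (a - q_i - q_j)·q_i
FOC: ∂π_i/∂q_i = a - 2q_i - q_j = 0
Reaction function: q_i = (143 - q_j)/2
Symmetry: q* = 143/3 = 47.67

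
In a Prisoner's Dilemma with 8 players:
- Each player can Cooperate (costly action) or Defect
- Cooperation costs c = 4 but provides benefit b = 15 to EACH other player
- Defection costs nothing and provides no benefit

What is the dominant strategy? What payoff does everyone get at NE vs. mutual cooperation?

Dominant: Defect; NE payoff = 0; Coop payoff = 101

Work:
Defect dominates (saves cost c = 4, benefit to others is external)
NE: All defect → everyone gets 0
If all cooperate: each receives (7)×15 - 4 = 101
Social dilemma: 101 > 0 but NE gives 0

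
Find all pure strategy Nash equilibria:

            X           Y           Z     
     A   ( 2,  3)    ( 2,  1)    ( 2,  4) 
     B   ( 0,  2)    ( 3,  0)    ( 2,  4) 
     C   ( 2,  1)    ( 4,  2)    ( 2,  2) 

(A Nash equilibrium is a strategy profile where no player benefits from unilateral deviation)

Nash equilibrium: (A, Z), (B, Z), (C, Y), (C, Z)

Work:
Best responses:
  P1 vs X: payoffs [2, 0, 2] → best response A/C (payoff 2)
  P1 vs Y: payoffs [2, 3, 4] → best response C (payoff 4)
  P1 vs Z: payoffs [2, 2, 2] → best response A/B/C (payoff 2)
  P2 vs A: payoffs [3, 1, 4] → best response Z (payoff 4)
  P2 vs B: payoffs [2, 0, 4] → best response Z (payoff 4)
  P2 vs C: payoffs [1, 2, 2] → best response Y/Z (payoff 2)
Mutual best responses: (A,Z), (B,Z), (C,Y), (C,Z) → Nash equilibria.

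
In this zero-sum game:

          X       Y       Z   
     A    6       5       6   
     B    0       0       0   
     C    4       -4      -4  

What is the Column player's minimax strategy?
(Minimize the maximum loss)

Column should play Y, value = 5

Work:
Column player minimizes Row's maximum payoff:
Column X: max payoff to Row = 6
Column Y: max payoff to Row = 5
Column Z: max payoff to Row = 6
Minimum is 5, achieved by column Y.
Minimax strategy: Y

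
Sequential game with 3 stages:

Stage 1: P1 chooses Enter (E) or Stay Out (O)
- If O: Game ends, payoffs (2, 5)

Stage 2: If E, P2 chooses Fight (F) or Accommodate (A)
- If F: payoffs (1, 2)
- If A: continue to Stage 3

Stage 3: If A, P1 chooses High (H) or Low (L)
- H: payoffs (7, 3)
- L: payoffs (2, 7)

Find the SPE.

SPE: (E, A, H); Outcome (7, 3)

Work:
Stage 3: P1 chooses H (7 vs 2)
Stage 2: P2: F->2, A->3 (anticipating H). Choose A
Stage 1: P1: O->2, E->7 (anticipating A, H). Choose E
SPE path: E -> A -> H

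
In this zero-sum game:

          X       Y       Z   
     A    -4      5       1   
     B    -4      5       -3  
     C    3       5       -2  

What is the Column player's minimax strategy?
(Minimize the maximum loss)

Column should play Z, value = 1

Work:
Column player minimizes Row's maximum payoff:
Column X: max payoff to Row = 3
Column Y: max payoff to Row = 5
Column Z: max payoff to Row = 1
Minimum is 1, achieved by column Z.
Minimax strategy: Z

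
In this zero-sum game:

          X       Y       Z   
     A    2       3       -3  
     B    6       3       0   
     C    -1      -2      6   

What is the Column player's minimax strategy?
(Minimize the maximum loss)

Column should play Y, value = 3

Work:
Column player minimizes Row's maximum payoff:
Column X: max payoff to Row = 6
Column Y: max payoff to Row = 3
Column Z: max payoff to Row = 6
Minimum is 3, achieved by column Y.
Minimax strategy: Y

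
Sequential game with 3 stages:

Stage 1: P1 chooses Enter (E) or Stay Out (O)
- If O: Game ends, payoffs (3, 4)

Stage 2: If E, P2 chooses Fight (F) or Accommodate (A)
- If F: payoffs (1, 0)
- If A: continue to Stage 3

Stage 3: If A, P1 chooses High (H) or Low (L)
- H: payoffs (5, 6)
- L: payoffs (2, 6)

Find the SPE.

SPE: (E, A, H); Outcome (5, 6)

Work:
Stage 3: P1 chooses H (5 vs 2)
Stage 2: P2: F->0, A->6 (anticipating H). Choose A
Stage 1: P1: O->3, E->5 (anticipating A, H). Choose E
SPE path: E -> A -> H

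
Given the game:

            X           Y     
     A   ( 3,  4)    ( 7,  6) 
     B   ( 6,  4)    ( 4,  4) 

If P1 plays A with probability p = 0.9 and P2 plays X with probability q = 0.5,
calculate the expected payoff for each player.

E[P1] = 5.0, E[P2] = 4.9

Work:
E[P1] = p·q·π₁(A,X) + p·(1-q)·π₁(A,Y) + (1-p)·q·π₁(B,X) + (1-p)·(1-q)·π₁(B,Y)
= 0.9·0.5·3 + 0.9·0.5·7 + 0.1·0.5·6 + 0.1·0.5·4
= 5.0

E[P2] = 4.9 (similar calculation)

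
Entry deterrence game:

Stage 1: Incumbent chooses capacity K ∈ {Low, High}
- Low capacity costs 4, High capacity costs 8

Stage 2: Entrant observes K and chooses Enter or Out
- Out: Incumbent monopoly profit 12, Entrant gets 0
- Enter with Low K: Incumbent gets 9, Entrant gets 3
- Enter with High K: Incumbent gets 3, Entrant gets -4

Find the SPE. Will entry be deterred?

SPE: (Low, Enter|Low, Out|High); Entry not deterred. Incumbent net profit = 5, Entrant gets 3

Work:
After Low K: Entrant enters (3 > 0)
After High K: Entrant stays out (-4 < 0)
Incumbent: Low → 9−4=5, High → 12−8=4
Incumbent chooses Low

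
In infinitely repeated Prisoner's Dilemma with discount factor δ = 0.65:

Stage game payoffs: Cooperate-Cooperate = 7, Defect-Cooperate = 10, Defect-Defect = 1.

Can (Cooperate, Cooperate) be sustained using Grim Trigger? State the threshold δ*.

δ* = 0.3333; since δ = 0.65 ≥ 0.3333, cooperation can be sustained

Work:
For Grim Trigger:
Cooperate forever: 7/(1-δ)
Defect then punished: 10 + 1·δ/(1-δ)
Need: 7/(1-δ) ≥ 10 + 1·δ/(1-δ)
Solving: δ ≥ (T-R)/(T-P) = (10-7)/(10-1) = 0.3333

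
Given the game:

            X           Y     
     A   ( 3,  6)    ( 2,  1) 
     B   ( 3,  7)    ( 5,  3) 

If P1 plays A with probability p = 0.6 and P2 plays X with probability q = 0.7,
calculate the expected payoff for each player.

E[P1] = 3.06, E[P2] = 5.02

Work:
E[P1] = p·q·π₁(A,X) + p·(1-q)·π₁(A,Y) + (1-p)·q·π₁(B,X) + (1-p)·(1-q)·π₁(B,Y)
= 0.6·0.7·3 + 0.6·0.3·2 + 0.4·0.7·3 + 0.4·0.3·5
= 3.06

E[P2] = 5.02 (similar calculation)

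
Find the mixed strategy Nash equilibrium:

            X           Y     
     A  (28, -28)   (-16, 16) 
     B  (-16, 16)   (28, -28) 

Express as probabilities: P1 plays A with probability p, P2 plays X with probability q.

p = 0.5, q = 0.5

Work:
Find probabilities that make opponent indifferent:
P2 chooses q to make P1 indifferent between A and B
P1 chooses p to make P2 indifferent between X and Y
Mixed NE: P1 plays (A: 0.5, B: 0.5), P2 plays (X: 0.5, Y: 0.5)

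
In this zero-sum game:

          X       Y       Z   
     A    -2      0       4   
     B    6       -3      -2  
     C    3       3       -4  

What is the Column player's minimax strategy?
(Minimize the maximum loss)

Column should play Y, value = 3

Work:
Column player minimizes Row's maximum payoff:
Column X: max payoff to Row = 6
Column Y: max payoff to Row = 3
Column Z: max payoff to Row = 4
Minimum is 3, achieved by column Y.
Minimax strategy: Y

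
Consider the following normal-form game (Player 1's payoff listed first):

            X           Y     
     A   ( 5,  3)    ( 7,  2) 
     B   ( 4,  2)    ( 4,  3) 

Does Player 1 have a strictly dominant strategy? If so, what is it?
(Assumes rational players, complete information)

Yes, Player 1's strictly dominant strategy is A

Work:
A strategy strictly dominates another if it gives a strictly higher payoff against every opponent action. Compare each pair of P1's strategies column-by-column:
  A vs B: [5 vs 4, 7 vs 4] → A strictly dominates B
  B vs A: [4 vs 5, 4 vs 7] → B does not strictly dominate A (column X: 4 ≤ 5)
A strictly dominates every other strategy → strictly dominant.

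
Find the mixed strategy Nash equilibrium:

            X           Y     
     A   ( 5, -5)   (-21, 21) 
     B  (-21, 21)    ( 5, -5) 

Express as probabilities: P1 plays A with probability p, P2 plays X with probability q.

p = 0.5, q = 0.5

Work:
Find probabilities that make opponent indifferent:
P2 chooses q to make P1 indifferent between A and B
P1 chooses p to make P2 indifferent between X and Y
Mixed NE: P1 plays (A: 0.5, B: 0.5), P2 plays (X: 0.5, Y: 0.5)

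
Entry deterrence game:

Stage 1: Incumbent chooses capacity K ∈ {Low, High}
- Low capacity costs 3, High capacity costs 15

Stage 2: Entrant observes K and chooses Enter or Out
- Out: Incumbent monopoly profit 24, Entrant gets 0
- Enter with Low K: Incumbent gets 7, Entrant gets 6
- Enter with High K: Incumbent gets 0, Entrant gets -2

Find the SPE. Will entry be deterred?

SPE: (High, Enter|Low, Out|High); Entry deterred. Incumbent net profit = 9

Work:
After Low K: Entrant enters (6 > 0)
After High K: Entrant stays out (-2 < 0)
Incumbent: Low → 7−3=4, High → 24−15=9
Incumbent chooses High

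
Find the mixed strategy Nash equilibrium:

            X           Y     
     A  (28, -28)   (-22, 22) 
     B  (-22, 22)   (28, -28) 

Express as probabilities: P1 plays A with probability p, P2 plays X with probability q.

p = 0.5, q = 0.5

Work:
Find probabilities that make opponent indifferent:
P2 chooses q to make P1 indifferent between A and B
P1 chooses p to make P2 indifferent between X and Y
Mixed NE: P1 plays (A: 0.5, B: 0.5), P2 plays (X: 0.5, Y: 0.5)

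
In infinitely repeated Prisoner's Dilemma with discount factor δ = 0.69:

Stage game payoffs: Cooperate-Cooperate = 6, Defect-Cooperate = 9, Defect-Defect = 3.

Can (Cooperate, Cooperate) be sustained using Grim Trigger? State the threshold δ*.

δ* = 0.5; since δ = 0.69 ≥ 0.5, cooperation can be sustained

Work:
For Grim Trigger:
Cooperate forever: 6/(1-δ)
Defect then punished: 9 + 3·δ/(1-δ)
Need: 6/(1-δ) ≥ 9 + 3·δ/(1-δ)
Solving: δ ≥ (T-R)/(T-P) = (9-6)/(9-3) = 0.5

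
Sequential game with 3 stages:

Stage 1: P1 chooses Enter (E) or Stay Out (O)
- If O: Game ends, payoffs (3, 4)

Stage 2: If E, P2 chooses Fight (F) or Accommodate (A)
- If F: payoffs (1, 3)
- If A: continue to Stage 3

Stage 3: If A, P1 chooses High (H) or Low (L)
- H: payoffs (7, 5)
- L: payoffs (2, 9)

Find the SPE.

SPE: (E, A, H); Outcome (7, 5)

Work:
Stage 3: P1 chooses H (7 vs 2)
Stage 2: P2: F->3, A->5 (anticipating H). Choose A
Stage 1: P1: O->3, E->7 (anticipating A, H). Choose E
SPE path: E -> A -> H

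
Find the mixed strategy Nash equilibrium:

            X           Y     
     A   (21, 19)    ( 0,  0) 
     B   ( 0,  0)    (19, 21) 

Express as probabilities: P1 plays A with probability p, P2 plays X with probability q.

p = 0.525, q = 0.475

Work:
Find probabilities that make opponent indifferent:
P2 chooses q to make P1 indifferent between A and B
P1 chooses p to make P2 indifferent between X and Y
Mixed NE: P1 plays (A: 0.525, B: 0.475), P2 plays (X: 0.475, Y: 0.525)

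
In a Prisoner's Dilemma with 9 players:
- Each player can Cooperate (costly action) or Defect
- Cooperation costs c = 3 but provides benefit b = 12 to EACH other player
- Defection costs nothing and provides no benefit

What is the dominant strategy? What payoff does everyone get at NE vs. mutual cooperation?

Dominant: Defect; NE payoff = 0; Coop payoff = 93

Work:
Defect dominates (saves cost c = 3, benefit to others is external)
NE: All defect → everyone gets 0
If all cooperate: each receives (8)×12 - 3 = 93
Social dilemma: 93 > 0 but NE gives 0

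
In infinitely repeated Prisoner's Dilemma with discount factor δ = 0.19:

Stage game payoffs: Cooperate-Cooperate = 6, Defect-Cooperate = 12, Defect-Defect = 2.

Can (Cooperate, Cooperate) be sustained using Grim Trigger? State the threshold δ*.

δ* = 0.6; since δ = 0.19 < 0.6, cooperation cannot be sustained

Work:
For Grim Trigger:
Cooperate forever: 6/(1-δ)
Defect then punished: 12 + 2·δ/(1-δ)
Need: 6/(1-δ) ≥ 12 + 2·δ/(1-δ)
Solving: δ ≥ (T-R)/(T-P) = (12-6)/(12-2) = 0.6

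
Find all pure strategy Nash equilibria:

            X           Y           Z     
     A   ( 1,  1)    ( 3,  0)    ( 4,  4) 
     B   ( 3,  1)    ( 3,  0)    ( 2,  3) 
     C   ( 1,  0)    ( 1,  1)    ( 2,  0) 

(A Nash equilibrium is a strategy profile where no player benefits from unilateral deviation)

Nash equilibrium: (A, Z)

Work:
Best responses:
  P1 vs X: payoffs [1, 3, 1] → best response B (payoff 3)
  P1 vs Y: payoffs [3, 3, 1] → best response A/B (payoff 3)
  P1 vs Z: payoffs [4, 2, 2] → best response A (payoff 4)
  P2 vs A: payoffs [1, 0, 4] → best response Z (payoff 4)
  P2 vs B: payoffs [1, 0, 3] → best response Z (payoff 3)
  P2 vs C: payoffs [0, 1, 0] → best response Y (payoff 1)
Mutual best responses: (A,Z) → Nash equilibria.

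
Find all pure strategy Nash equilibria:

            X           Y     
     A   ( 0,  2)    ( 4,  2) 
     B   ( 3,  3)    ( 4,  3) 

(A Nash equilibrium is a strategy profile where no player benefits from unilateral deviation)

Nash equilibrium: (A, Y), (B, X), (B, Y)

Work:
Best responses:
  P1 vs X: payoffs [0, 3] → best response B (payoff 3)
  P1 vs Y: payoffs [4, 4] → best response A/B (payoff 4)
  P2 vs A: payoffs [2, 2] → best response X/Y (payoff 2)
  P2 vs B: payoffs [3, 3] → best response X/Y (payoff 3)
Mutual best responses: (A,Y), (B,X), (B,Y) → Nash equilibria.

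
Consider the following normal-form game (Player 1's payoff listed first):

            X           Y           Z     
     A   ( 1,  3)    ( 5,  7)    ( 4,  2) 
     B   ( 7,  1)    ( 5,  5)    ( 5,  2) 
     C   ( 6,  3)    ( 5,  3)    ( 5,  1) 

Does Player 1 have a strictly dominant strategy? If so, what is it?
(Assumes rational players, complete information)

No strictly dominant strategy exists for Player 1

Work:
A strategy strictly dominates another if it gives a strictly higher payoff against every opponent action. Compare each pair of P1's strategies column-by-column:
  A vs B: [1 vs 7, 5 vs 5, 4 vs 5] → A does not strictly dominate B (column X: 1 ≤ 7)
  A vs C: [1 vs 6, 5 vs 5, 4 vs 5] → A does not strictly dominate C (column X: 1 ≤ 6)
  B vs A: [7 vs 1, 5 vs 5, 5 vs 4] → B does not strictly dominate A (column Y: 5 ≤ 5)
  B vs C: [7 vs 6, 5 vs 5, 5 vs 5] → B does not strictly dominate C (column Y: 5 ≤ 5)
  C vs A: [6 vs 1, 5 vs 5, 5 vs 4] → C does not strictly dominate A (column Y: 5 ≤ 5)
  C vs B: [6 vs 7, 5 vs 5, 5 vs 5] → C does not strictly dominate B (column X: 6 ≤ 7)
No single strategy strictly dominates all others → no strictly dominant strategy.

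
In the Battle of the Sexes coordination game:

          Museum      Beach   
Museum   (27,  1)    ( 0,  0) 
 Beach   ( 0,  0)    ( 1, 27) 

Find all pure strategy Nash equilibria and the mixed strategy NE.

Pure NE: (Museum, Museum) and (Beach, Beach); Mixed NE: p = 0.9643, q = 0.0357

Work:
Check pure NE:
(Museum, Museum): (27, 1) - no unilateral deviation beneficial
(Beach, Beach): (1, 27) - no unilateral deviation beneficial
Mixed NE: P1 plays Museum with p = 0.9643, P2 plays Museum with q = 0.0357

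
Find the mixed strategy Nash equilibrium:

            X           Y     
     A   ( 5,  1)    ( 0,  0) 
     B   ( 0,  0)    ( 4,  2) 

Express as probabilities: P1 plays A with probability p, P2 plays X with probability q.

p = 0.6667, q = 0.4444

Work:
Find probabilities that make opponent indifferent:
P2 chooses q to make P1 indifferent between A and B
P1 chooses p to make P2 indifferent between X and Y
Mixed NE: P1 plays (A: 0.6667, B: 0.3333), P2 plays (X: 0.4444, Y: 0.5556)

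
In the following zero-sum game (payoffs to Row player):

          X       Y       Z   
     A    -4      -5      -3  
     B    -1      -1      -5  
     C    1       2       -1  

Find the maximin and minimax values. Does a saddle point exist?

Maximin = -1, Minimax = -1, Saddle: True

Work:
Row minimums: [-5, -5, -1] → maximin = -1
Column maximums: [1, 2, -1] → minimax = -1
Saddle point exists! Game value = -1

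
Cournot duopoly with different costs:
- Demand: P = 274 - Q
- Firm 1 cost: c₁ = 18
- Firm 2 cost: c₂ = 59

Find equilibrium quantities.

q₁* = 99.0, q₂* = 58.0

Work:
Reaction: q₁ = (274 - 18 - q₂)/2
Reaction: q₂ = (274 - 59 - q₁)/2
Solve simultaneously:
q₁* = (274 - 2×18 + 59)/3 = 99.0
q₂* = (274 - 2×59 + 18)/3 = 58.0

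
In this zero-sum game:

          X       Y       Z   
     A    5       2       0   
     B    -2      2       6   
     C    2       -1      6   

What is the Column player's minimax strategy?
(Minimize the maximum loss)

Column should play Y, value = 2

Work:
Column player minimizes Row's maximum payoff:
Column X: max payoff to Row = 5
Column Y: max payoff to Row = 2
Column Z: max payoff to Row = 6
Minimum is 2, achieved by column Y.
Minimax strategy: Y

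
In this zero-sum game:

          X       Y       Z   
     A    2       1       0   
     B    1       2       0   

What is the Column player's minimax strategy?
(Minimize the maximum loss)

Column should play Z, value = 0

Work:
Column player minimizes Row's maximum payoff:
Column X: max payoff to Row = 2
Column Y: max payoff to Row = 2
Column Z: max payoff to Row = 0
Minimum is 0, achieved by column Z.
Minimax strategy: Z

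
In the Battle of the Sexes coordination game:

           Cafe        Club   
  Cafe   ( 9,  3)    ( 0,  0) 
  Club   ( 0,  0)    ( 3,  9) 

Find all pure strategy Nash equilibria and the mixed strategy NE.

Pure NE: (Cafe, Cafe) and (Club, Club); Mixed NE: p = 0.75, q = 0.25

Work:
Check pure NE:
(Cafe, Cafe): (9, 3) - no unilateral deviation beneficial
(Club, Club): (3, 9) - no unilateral deviation beneficial
Mixed NE: P1 plays Cafe with p = 0.75, P2 plays Cafe with q = 0.25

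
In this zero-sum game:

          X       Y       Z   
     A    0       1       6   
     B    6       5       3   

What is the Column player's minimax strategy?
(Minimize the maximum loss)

Column should play Y, value = 5

Work:
Column player minimizes Row's maximum payoff:
Column X: max payoff to Row = 6
Column Y: max payoff to Row = 5
Column Z: max payoff to Row = 6
Minimum is 5, achieved by column Y.
Minimax strategy: Y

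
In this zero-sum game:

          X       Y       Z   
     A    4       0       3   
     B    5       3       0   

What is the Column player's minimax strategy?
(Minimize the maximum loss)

Column should play Y or Z (all achieve the minimum), value = 3

Work:
Column player minimizes Row's maximum payoff:
Column X: max payoff to Row = 5
Column Y: max payoff to Row = 3
Column Z: max payoff to Row = 3
Minimum is 3, achieved by columns Y, Z (tied).
Each of Y or Z is a minimax strategy.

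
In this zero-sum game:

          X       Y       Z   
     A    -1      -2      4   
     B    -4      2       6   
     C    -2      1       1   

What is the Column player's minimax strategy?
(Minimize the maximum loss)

Column should play X, value = -1

Work:
Column player minimizes Row's maximum payoff:
Column X: max payoff to Row = -1
Column Y: max payoff to Row = 2
Column Z: max payoff to Row = 6
Minimum is -1, achieved by column X.
Minimax strategy: X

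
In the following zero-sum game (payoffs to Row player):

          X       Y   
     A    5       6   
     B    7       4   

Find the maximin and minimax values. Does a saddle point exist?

Maximin = 5, Minimax = 6, Saddle: False

Work:
Row minimums: [5, 4] → maximin = 5
Column maximums: [7, 6] → minimax = 6
No saddle point (maximin ≠ minimax). Mixed strategy needed.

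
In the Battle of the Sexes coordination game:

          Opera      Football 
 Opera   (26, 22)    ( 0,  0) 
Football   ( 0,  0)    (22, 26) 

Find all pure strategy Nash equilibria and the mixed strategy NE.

Pure NE: (Opera, Opera) and (Football, Football); Mixed NE: p = 0.5417, q = 0.4583

Work:
Check pure NE:
(Opera, Opera): (26, 22) - no unilateral deviation beneficial
(Football, Football): (22, 26) - no unilateral deviation beneficial
Mixed NE: P1 plays Opera with p = 0.5417, P2 plays Opera with q = 0.4583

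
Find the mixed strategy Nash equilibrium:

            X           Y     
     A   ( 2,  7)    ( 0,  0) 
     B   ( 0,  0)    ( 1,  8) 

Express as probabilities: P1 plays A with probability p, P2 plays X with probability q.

p = 0.5333, q = 0.3333

Work:
Find probabilities that make opponent indifferent:
P2 chooses q to make P1 indifferent between A and B
P1 chooses p to make P2 indifferent between X and Y
Mixed NE: P1 plays (A: 0.5333, B: 0.4667), P2 plays (X: 0.3333, Y: 0.6667)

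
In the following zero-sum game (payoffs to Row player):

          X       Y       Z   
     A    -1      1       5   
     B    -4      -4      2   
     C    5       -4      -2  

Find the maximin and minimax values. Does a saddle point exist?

Maximin = -1, Minimax = 1, Saddle: False

Work:
Row minimums: [-1, -4, -4] → maximin = -1
Column maximums: [5, 1, 5] → minimax = 1
No saddle point (maximin ≠ minimax). Mixed strategy needed.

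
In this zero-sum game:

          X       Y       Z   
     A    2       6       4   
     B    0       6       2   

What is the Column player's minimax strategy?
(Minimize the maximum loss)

Column should play X, value = 2

Work:
Column player minimizes Row's maximum payoff:
Column X: max payoff to Row = 2
Column Y: max payoff to Row = 6
Column Z: max payoff to Row = 4
Minimum is 2, achieved by column X.
Minimax strategy: X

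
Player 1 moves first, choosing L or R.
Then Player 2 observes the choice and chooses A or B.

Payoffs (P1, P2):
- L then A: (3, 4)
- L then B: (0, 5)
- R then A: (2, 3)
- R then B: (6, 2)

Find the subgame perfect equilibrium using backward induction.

P1 plays R, P2 plays B after L and A after R; Payoff (2, 3)

Work:
Backward induction:
After L: P2 chooses B → P1 gets 0
After R: P2 chooses A → P1 gets 2
P1 chooses R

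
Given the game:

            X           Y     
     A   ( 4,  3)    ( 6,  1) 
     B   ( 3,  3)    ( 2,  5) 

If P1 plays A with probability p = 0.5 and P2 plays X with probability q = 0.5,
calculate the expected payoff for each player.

E[P1] = 3.75, E[P2] = 3.0

Work:
E[P1] = p·q·π₁(A,X) + p·(1-q)·π₁(A,Y) + (1-p)·q·π₁(B,X) + (1-p)·(1-q)·π₁(B,Y)
= 0.5·0.5·4 + 0.5·0.5·6 + 0.5·0.5·3 + 0.5·0.5·2
= 3.75

E[P2] = 3.0 (similar calculation)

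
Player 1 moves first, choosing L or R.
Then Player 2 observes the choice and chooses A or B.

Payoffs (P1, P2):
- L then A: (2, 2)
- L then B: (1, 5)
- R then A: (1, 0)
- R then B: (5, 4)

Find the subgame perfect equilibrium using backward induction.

P1 plays R, P2 plays B after L and B after R; Payoff (5, 4)

Work:
Backward induction:
After L: P2 chooses B → P1 gets 1
After R: P2 chooses B → P1 gets 5
P1 chooses R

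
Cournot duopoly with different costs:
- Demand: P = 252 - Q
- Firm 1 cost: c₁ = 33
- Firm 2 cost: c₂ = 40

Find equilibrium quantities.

q₁* = 75.33, q₂* = 68.33

Work:
Reaction: q₁ = (252 - 33 - q₂)/2
Reaction: q₂ = (252 - 40 - q₁)/2
Solve simultaneously:
q₁* = (252 - 2×33 + 40)/3 = 75.33
q₂* = (252 - 2×40 + 33)/3 = 68.33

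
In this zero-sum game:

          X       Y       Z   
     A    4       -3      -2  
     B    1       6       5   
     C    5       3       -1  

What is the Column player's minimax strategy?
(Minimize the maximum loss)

Column should play X or Z (all achieve the minimum), value = 5

Work:
Column player minimizes Row's maximum payoff:
Column X: max payoff to Row = 5
Column Y: max payoff to Row = 6
Column Z: max payoff to Row = 5
Minimum is 5, achieved by columns X, Z (tied).
Each of X or Z is a minimax strategy.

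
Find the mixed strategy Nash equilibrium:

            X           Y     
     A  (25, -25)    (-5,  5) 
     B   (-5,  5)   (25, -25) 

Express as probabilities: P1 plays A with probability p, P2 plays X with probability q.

p = 0.5, q = 0.5

Work:
Find probabilities that make opponent indifferent:
P2 chooses q to make P1 indifferent between A and B
P1 chooses p to make P2 indifferent between X and Y
Mixed NE: P1 plays (A: 0.5, B: 0.5), P2 plays (X: 0.5, Y: 0.5)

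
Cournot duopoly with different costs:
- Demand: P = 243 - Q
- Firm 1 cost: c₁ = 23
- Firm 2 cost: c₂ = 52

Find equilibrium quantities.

q₁* = 83.0, q₂* = 54.0

Work:
Reaction: q₁ = (243 - 23 - q₂)/2
Reaction: q₂ = (243 - 52 - q₁)/2
Solve simultaneously:
q₁* = (243 - 2×23 + 52)/3 = 83.0
q₂* = (243 - 2×52 + 23)/3 = 54.0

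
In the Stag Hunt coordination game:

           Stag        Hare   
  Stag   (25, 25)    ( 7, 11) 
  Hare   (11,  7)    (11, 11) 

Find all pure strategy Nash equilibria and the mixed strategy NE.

Pure NE: (Stag, Stag) and (Hare, Hare); Mixed NE: p = 0.2222, q = 0.2222

Work:
Check pure NE:
(Stag, Stag): (25, 25) - no unilateral deviation beneficial
(Hare, Hare): (11, 11) - no unilateral deviation beneficial
Mixed NE: P1 plays Stag with p = 0.2222, P2 plays Stag with q = 0.2222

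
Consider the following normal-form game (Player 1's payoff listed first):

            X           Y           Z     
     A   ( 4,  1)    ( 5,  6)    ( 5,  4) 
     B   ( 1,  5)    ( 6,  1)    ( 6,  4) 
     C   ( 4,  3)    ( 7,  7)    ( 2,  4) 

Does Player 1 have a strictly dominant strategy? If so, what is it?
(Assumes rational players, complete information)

No strictly dominant strategy exists for Player 1

Work:
A strategy strictly dominates another if it gives a strictly higher payoff against every opponent action. Compare each pair of P1's strategies column-by-column:
  A vs B: [4 vs 1, 5 vs 6, 5 vs 6] → A does not strictly dominate B (column Y: 5 ≤ 6)
  A vs C: [4 vs 4, 5 vs 7, 5 vs 2] → A does not strictly dominate C (column X: 4 ≤ 4)
  B vs A: [1 vs 4, 6 vs 5, 6 vs 5] → B does not strictly dominate A (column X: 1 ≤ 4)
  B vs C: [1 vs 4, 6 vs 7, 6 vs 2] → B does not strictly dominate C (column X: 1 ≤ 4)
  C vs A: [4 vs 4, 7 vs 5, 2 vs 5] → C does not strictly dominate A (column X: 4 ≤ 4)
  C vs B: [4 vs 1, 7 vs 6, 2 vs 6] → C does not strictly dominate B (column Z: 2 ≤ 6)
No single strategy strictly dominates all others → no strictly dominant strategy.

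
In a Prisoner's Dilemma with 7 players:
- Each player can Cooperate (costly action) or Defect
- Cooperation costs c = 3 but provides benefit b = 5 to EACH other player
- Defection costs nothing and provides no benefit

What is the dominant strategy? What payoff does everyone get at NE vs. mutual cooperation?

Dominant: Defect; NE payoff = 0; Coop payoff = 27

Work:
Defect dominates (saves cost c = 3, benefit to others is external)
NE: All defect → everyone gets 0
If all cooperate: each receives (6)×5 - 3 = 27
Social dilemma: 27 > 0 but NE gives 0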